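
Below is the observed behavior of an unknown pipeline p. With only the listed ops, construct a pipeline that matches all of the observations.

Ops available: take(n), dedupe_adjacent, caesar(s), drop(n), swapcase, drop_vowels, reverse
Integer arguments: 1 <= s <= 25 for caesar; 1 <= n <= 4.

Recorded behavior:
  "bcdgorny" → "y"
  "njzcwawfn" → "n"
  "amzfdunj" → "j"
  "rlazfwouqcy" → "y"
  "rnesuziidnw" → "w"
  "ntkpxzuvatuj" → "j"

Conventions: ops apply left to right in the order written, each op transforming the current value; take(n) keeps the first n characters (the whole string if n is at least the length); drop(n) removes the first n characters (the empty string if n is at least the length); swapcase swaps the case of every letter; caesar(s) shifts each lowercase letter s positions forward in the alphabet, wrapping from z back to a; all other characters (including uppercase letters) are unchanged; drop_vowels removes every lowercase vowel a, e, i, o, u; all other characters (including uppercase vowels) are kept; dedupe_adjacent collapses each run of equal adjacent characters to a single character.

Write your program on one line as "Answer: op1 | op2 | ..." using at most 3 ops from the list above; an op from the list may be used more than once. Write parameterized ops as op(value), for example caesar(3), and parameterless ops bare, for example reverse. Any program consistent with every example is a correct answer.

drop_vowels | reverse | take(1)

Check, running the answer program on each example:
  "bcdgorny" -> "bcdgrny" -> "ynrgdcb" -> "y"
  "njzcwawfn" -> "njzcwwfn" -> "nfwwczjn" -> "n"
  "amzfdunj" -> "mzfdnj" -> "jndfzm" -> "j"
  "rlazfwouqcy" -> "rlzfwqcy" -> "ycqwfzlr" -> "y"
  "rnesuziidnw" -> "rnszdnw" -> "wndzsnr" -> "w"
  "ntkpxzuvatuj" -> "ntkpxzvtj" -> "jtvzxpktn" -> "j"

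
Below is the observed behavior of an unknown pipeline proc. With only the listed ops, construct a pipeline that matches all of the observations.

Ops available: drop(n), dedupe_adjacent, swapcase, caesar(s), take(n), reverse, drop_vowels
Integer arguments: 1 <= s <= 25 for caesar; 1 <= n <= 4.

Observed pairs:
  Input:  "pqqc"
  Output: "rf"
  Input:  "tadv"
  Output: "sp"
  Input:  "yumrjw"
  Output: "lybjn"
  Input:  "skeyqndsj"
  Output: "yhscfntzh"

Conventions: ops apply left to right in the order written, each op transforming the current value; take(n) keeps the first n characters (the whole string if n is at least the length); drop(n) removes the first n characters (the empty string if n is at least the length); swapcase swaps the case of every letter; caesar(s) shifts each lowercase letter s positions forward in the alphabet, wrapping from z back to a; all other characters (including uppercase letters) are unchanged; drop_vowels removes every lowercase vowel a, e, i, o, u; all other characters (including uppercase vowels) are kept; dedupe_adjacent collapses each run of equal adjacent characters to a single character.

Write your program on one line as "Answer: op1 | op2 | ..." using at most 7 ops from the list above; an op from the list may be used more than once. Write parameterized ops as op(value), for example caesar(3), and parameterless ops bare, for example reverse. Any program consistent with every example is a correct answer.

caesar(9) | drop_vowels | reverse | caesar(6) | dedupe_adjacent | drop_vowels

Check, running the answer program on each example:
  "pqqc" -> "yzzl" -> "yzzl" -> "lzzy" -> "rffe" -> "rfe" -> "rf"
  "tadv" -> "cjme" -> "cjm" -> "mjc" -> "spi" -> "spi" -> "sp"
  "yumrjw" -> "hdvasf" -> "hdvsf" -> "fsvdh" -> "lybjn" -> "lybjn" -> "lybjn"
  "skeyqndsj" -> "btnhzwmbs" -> "btnhzwmbs" -> "sbmwzhntb" -> "yhscfntzh" -> "yhscfntzh" -> "yhscfntzh"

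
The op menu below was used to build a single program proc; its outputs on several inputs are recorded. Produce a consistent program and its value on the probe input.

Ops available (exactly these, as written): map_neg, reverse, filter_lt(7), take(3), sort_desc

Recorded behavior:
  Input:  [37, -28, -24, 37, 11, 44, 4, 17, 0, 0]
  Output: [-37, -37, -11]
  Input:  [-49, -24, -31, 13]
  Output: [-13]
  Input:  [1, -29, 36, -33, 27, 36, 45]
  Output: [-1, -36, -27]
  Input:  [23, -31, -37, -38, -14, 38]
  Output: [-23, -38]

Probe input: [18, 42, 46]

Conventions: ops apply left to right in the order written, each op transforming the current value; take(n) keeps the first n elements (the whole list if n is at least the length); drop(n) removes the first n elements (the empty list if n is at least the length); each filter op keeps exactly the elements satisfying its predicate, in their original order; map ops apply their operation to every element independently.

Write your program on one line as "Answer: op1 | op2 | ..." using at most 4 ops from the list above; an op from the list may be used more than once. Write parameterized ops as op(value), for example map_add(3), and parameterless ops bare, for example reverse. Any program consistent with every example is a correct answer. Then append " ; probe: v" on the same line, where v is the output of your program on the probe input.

map_neg | filter_lt(7) | take(3) ; probe: [-18, -42, -46]

Check, running the answer program on each example:
  [37, -28, -24, 37, 11, 44, 4, 17, 0, 0] -> [-37, 28, 24, -37, -11, -44, -4, -17, 0, 0] -> [-37, -37, -11, -44, -4, -17, 0, 0] -> [-37, -37, -11]
  [-49, -24, -31, 13] -> [49, 24, 31, -13] -> [-13] -> [-13]
  [1, -29, 36, -33, 27, 36, 45] -> [-1, 29, -36, 33, -27, -36, -45] -> [-1, -36, -27, -36, -45] -> [-1, -36, -27]
  [23, -31, -37, -38, -14, 38] -> [-23, 31, 37, 38, 14, -38] -> [-23, -38] -> [-23, -38]
  probe: [18, 42, 46] -> [-18, -42, -46] -> [-18, -42, -46] -> [-18, -42, -46]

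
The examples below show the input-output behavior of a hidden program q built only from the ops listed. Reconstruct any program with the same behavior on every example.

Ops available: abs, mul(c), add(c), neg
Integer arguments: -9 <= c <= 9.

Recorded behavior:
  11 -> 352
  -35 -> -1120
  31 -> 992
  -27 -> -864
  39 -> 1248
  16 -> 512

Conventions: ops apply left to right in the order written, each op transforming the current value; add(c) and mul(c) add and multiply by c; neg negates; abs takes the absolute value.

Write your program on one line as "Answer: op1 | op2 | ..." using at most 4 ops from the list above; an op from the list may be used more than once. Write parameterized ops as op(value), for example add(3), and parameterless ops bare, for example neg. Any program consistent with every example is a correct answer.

mul(4) | mul(-1) | mul(-8)

Check, running the answer program on each example:
  11 -> 44 -> -44 -> 352
  -35 -> -140 -> 140 -> -1120
  31 -> 124 -> -124 -> 992
  -27 -> -108 -> 108 -> -864
  39 -> 156 -> -156 -> 1248
  16 -> 64 -> -64 -> 512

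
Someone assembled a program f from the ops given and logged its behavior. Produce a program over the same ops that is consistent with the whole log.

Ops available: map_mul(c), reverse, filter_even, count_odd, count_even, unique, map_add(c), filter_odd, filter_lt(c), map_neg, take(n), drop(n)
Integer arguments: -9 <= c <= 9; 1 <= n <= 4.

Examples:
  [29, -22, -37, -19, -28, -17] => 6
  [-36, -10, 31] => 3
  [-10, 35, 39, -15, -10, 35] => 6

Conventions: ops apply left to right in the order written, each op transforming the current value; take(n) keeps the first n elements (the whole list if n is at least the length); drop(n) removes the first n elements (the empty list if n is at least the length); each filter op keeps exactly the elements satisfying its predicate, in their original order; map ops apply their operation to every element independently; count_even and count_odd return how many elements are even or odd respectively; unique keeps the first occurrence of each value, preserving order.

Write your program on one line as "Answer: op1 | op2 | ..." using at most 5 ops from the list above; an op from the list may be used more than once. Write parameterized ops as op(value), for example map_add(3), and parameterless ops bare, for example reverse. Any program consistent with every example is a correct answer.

map_mul(-1) | map_mul(6) | map_neg | count_even

Check, running the answer program on each example:
  [29, -22, -37, -19, -28, -17] -> [-29, 22, 37, 19, 28, 17] -> [-174, 132, 222, 114, 168, 102] -> [174, -132, -222, -114, -168, -102] -> 6
  [-36, -10, 31] -> [36, 10, -31] -> [216, 60, -186] -> [-216, -60, 186] -> 3
  [-10, 35, 39, -15, -10, 35] -> [10, -35, -39, 15, 10, -35] -> [60, -210, -234, 90, 60, -210] -> [-60, 210, 234, -90, -60, 210] -> 6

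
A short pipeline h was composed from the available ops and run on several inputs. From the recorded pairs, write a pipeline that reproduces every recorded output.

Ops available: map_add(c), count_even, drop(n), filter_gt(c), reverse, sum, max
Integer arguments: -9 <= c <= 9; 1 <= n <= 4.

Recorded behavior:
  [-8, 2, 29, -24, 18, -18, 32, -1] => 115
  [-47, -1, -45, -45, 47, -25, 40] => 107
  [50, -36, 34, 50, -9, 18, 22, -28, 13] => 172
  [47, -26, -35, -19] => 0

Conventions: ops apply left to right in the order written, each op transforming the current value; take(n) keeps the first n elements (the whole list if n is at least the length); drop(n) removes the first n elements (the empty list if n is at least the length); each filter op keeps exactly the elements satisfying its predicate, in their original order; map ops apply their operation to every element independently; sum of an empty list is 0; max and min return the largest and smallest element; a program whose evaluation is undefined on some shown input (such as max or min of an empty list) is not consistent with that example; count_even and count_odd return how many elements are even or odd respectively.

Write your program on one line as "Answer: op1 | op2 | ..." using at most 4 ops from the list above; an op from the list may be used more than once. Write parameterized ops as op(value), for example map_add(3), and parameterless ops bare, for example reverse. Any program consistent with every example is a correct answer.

map_add(7) | drop(1) | filter_gt(0) | sum

Check, running the answer program on each example:
  [-8, 2, 29, -24, 18, -18, 32, -1] -> [-1, 9, 36, -17, 25, -11, 39, 6] -> [9, 36, -17, 25, -11, 39, 6] -> [9, 36, 25, 39, 6] -> 115
  [-47, -1, -45, -45, 47, -25, 40] -> [-40, 6, -38, -38, 54, -18, 47] -> [6, -38, -38, 54, -18, 47] -> [6, 54, 47] -> 107
  [50, -36, 34, 50, -9, 18, 22, -28, 13] -> [57, -29, 41, 57, -2, 25, 29, -21, 20] -> [-29, 41, 57, -2, 25, 29, -21, 20] -> [41, 57, 25, 29, 20] -> 172
  [47, -26, -35, -19] -> [54, -19, -28, -12] -> [-19, -28, -12] -> [] -> 0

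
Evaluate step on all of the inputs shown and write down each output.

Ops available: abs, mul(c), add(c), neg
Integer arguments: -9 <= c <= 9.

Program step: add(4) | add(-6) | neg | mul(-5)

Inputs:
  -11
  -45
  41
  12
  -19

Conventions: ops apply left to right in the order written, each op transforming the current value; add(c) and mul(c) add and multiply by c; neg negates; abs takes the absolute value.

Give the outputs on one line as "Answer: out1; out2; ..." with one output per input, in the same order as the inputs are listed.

Execution, op by op:
  -11 -> -7 -> -13 -> 13 -> -65
  -45 -> -41 -> -47 -> 47 -> -235
  41 -> 45 -> 39 -> -39 -> 195
  12 -> 16 -> 10 -> -10 -> 50
  -19 -> -15 -> -21 -> 21 -> -105

-65; -235; 195; 50; -105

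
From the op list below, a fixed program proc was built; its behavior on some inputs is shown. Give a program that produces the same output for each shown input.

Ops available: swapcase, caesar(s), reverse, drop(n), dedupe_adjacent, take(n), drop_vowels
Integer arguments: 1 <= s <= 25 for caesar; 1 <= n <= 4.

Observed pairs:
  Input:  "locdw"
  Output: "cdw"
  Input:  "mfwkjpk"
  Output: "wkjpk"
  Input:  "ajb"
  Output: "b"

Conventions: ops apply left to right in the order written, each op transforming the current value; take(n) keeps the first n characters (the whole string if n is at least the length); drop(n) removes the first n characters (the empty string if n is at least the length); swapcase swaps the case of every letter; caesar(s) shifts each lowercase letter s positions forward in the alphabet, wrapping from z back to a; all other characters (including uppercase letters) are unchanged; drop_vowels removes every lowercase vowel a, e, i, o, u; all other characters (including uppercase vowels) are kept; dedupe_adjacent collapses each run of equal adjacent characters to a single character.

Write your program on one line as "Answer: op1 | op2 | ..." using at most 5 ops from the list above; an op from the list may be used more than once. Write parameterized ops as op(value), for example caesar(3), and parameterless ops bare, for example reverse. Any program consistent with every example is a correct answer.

drop(1) | swapcase | drop(1) | swapcase

Check, running the answer program on each example:
  "locdw" -> "ocdw" -> "OCDW" -> "CDW" -> "cdw"
  "mfwkjpk" -> "fwkjpk" -> "FWKJPK" -> "WKJPK" -> "wkjpk"
  "ajb" -> "jb" -> "JB" -> "B" -> "b"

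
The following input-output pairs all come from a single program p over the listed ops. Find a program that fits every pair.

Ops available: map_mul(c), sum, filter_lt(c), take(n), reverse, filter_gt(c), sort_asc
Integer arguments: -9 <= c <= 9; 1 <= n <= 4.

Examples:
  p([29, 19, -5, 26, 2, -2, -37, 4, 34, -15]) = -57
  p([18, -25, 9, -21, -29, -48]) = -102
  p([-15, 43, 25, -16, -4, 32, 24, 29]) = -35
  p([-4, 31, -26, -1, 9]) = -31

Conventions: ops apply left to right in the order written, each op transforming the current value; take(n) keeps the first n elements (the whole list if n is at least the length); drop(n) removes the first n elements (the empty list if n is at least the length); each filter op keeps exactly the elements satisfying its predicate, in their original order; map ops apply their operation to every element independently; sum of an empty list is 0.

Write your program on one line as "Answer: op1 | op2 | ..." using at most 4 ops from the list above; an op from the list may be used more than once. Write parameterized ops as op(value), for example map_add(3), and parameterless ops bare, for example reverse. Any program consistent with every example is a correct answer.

sort_asc | take(3) | sum

Check, running the answer program on each example:
  [29, 19, -5, 26, 2, -2, -37, 4, 34, -15] -> [-37, -15, -5, -2, 2, 4, 19, 26, 29, 34] -> [-37, -15, -5] -> -57
  [18, -25, 9, -21, -29, -48] -> [-48, -29, -25, -21, 9, 18] -> [-48, -29, -25] -> -102
  [-15, 43, 25, -16, -4, 32, 24, 29] -> [-16, -15, -4, 24, 25, 29, 32, 43] -> [-16, -15, -4] -> -35
  [-4, 31, -26, -1, 9] -> [-26, -4, -1, 9, 31] -> [-26, -4, -1] -> -31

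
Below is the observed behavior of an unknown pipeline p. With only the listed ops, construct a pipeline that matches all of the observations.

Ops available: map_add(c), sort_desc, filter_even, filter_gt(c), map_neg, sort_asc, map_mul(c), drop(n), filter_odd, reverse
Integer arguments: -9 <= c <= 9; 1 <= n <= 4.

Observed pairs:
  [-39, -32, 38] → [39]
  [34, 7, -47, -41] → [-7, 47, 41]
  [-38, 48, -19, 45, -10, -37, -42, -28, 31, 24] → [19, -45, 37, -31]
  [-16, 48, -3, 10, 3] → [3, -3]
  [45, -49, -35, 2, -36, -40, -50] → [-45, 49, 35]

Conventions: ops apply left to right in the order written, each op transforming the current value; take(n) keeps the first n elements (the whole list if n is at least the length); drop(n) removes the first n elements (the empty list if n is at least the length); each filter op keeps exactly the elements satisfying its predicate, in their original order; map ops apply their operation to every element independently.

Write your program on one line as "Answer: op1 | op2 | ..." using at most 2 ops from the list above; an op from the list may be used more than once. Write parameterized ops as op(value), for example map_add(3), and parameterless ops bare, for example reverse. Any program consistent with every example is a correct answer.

filter_odd | map_neg

Check, running the answer program on each example:
  [-39, -32, 38] -> [-39] -> [39]
  [34, 7, -47, -41] -> [7, -47, -41] -> [-7, 47, 41]
  [-38, 48, -19, 45, -10, -37, -42, -28, 31, 24] -> [-19, 45, -37, 31] -> [19, -45, 37, -31]
  [-16, 48, -3, 10, 3] -> [-3, 3] -> [3, -3]
  [45, -49, -35, 2, -36, -40, -50] -> [45, -49, -35] -> [-45, 49, 35]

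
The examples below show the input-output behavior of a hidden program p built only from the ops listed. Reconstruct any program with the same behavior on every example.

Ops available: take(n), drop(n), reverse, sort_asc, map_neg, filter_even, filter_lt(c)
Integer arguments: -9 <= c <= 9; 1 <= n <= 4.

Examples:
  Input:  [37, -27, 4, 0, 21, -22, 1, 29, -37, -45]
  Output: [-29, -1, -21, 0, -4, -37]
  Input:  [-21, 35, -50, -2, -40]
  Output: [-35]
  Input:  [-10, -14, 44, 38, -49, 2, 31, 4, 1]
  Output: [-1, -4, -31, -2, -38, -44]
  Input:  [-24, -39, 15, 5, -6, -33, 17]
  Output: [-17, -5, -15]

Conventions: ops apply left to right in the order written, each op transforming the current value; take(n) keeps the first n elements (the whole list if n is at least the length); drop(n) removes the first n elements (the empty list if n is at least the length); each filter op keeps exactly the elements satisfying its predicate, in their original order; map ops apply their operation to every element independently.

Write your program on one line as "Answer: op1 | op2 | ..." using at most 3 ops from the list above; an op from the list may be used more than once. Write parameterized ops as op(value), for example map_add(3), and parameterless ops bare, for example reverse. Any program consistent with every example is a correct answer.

map_neg | reverse | filter_lt(2)

Check, running the answer program on each example:
  [37, -27, 4, 0, 21, -22, 1, 29, -37, -45] -> [-37, 27, -4, 0, -21, 22, -1, -29, 37, 45] -> [45, 37, -29, -1, 22, -21, 0, -4, 27, -37] -> [-29, -1, -21, 0, -4, -37]
  [-21, 35, -50, -2, -40] -> [21, -35, 50, 2, 40] -> [40, 2, 50, -35, 21] -> [-35]
  [-10, -14, 44, 38, -49, 2, 31, 4, 1] -> [10, 14, -44, -38, 49, -2, -31, -4, -1] -> [-1, -4, -31, -2, 49, -38, -44, 14, 10] -> [-1, -4, -31, -2, -38, -44]
  [-24, -39, 15, 5, -6, -33, 17] -> [24, 39, -15, -5, 6, 33, -17] -> [-17, 33, 6, -5, -15, 39, 24] -> [-17, -5, -15]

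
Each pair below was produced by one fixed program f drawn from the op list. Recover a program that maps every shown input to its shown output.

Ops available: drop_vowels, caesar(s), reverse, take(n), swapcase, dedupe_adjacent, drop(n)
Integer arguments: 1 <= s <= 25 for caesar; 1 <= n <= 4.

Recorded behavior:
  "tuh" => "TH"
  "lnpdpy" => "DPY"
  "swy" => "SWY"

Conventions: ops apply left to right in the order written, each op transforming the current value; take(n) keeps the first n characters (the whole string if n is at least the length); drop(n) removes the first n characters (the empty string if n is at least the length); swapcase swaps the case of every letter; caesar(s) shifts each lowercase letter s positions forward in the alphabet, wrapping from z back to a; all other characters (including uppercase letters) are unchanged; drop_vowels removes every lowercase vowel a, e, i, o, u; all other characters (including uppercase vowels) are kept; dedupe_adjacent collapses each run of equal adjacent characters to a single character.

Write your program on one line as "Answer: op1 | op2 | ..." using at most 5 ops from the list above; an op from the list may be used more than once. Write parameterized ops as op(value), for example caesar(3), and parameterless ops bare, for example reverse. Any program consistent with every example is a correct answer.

reverse | drop_vowels | swapcase | take(3) | reverse

Check, running the answer program on each example:
  "tuh" -> "hut" -> "ht" -> "HT" -> "HT" -> "TH"
  "lnpdpy" -> "ypdpnl" -> "ypdpnl" -> "YPDPNL" -> "YPD" -> "DPY"
  "swy" -> "yws" -> "yws" -> "YWS" -> "YWS" -> "SWY"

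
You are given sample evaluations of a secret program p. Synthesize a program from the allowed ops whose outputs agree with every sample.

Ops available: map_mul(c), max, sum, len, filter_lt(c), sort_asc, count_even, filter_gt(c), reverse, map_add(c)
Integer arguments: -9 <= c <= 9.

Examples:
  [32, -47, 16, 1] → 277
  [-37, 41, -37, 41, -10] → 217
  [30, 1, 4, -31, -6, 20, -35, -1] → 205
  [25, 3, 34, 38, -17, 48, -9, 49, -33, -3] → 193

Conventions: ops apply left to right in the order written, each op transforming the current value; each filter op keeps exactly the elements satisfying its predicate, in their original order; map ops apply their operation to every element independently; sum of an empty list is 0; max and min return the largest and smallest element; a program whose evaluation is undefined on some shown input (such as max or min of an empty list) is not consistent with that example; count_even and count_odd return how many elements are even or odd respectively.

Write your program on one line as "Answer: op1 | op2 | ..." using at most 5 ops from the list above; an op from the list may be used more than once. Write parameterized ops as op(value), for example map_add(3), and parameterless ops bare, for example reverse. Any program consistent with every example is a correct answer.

map_mul(-6) | map_add(-5) | reverse | max

Check, running the answer program on each example:
  [32, -47, 16, 1] -> [-192, 282, -96, -6] -> [-197, 277, -101, -11] -> [-11, -101, 277, -197] -> 277
  [-37, 41, -37, 41, -10] -> [222, -246, 222, -246, 60] -> [217, -251, 217, -251, 55] -> [55, -251, 217, -251, 217] -> 217
  [30, 1, 4, -31, -6, 20, -35, -1] -> [-180, -6, -24, 186, 36, -120, 210, 6] -> [-185, -11, -29, 181, 31, -125, 205, 1] -> [1, 205, -125, 31, 181, -29, -11, -185] -> 205
  [25, 3, 34, 38, -17, 48, -9, 49, -33, -3] -> [-150, -18, -204, -228, 102, -288, 54, -294, 198, 18] -> [-155, -23, -209, -233, 97, -293, 49, -299, 193, 13] -> [13, 193, -299, 49, -293, 97, -233, -209, -23, -155] -> 193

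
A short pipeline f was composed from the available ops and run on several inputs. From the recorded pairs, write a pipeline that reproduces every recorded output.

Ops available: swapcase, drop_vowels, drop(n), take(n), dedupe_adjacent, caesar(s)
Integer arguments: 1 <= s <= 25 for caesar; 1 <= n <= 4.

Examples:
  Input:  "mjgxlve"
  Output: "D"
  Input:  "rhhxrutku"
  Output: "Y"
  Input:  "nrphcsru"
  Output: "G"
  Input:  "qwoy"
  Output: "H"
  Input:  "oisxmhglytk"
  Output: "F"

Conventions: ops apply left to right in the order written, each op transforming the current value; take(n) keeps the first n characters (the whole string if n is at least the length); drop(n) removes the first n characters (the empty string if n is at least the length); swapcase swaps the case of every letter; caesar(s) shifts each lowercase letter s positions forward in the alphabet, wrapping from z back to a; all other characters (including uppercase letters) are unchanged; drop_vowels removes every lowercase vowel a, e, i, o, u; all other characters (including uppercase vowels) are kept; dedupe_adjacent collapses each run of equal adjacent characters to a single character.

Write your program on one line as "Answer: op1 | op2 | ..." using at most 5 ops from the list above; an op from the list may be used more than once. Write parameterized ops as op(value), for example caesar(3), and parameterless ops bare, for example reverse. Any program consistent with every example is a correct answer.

take(4) | caesar(17) | drop_vowels | swapcase | take(1)

Check, running the answer program on each example:
  "mjgxlve" -> "mjgx" -> "daxo" -> "dx" -> "DX" -> "D"
  "rhhxrutku" -> "rhhx" -> "iyyo" -> "yy" -> "YY" -> "Y"
  "nrphcsru" -> "nrph" -> "eigy" -> "gy" -> "GY" -> "G"
  "qwoy" -> "qwoy" -> "hnfp" -> "hnfp" -> "HNFP" -> "H"
  "oisxmhglytk" -> "oisx" -> "fzjo" -> "fzj" -> "FZJ" -> "F"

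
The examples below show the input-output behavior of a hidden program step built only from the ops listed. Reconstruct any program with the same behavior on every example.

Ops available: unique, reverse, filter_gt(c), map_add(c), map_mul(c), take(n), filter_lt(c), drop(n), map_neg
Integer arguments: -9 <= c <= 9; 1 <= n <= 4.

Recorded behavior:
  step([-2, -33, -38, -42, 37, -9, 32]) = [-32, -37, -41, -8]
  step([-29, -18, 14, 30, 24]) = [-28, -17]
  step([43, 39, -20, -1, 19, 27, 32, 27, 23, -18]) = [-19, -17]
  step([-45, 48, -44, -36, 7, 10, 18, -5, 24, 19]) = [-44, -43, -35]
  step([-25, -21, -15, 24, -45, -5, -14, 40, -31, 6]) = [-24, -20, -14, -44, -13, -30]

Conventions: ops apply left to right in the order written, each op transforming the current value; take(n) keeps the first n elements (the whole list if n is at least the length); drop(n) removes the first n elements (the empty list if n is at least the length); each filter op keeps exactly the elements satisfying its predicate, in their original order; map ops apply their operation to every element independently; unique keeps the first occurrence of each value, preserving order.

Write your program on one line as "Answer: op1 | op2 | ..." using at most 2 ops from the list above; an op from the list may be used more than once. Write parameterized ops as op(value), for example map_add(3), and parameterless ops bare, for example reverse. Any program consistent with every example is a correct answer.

map_add(1) | filter_lt(-4)

Check, running the answer program on each example:
  [-2, -33, -38, -42, 37, -9, 32] -> [-1, -32, -37, -41, 38, -8, 33] -> [-32, -37, -41, -8]
  [-29, -18, 14, 30, 24] -> [-28, -17, 15, 31, 25] -> [-28, -17]
  [43, 39, -20, -1, 19, 27, 32, 27, 23, -18] -> [44, 40, -19, 0, 20, 28, 33, 28, 24, -17] -> [-19, -17]
  [-45, 48, -44, -36, 7, 10, 18, -5, 24, 19] -> [-44, 49, -43, -35, 8, 11, 19, -4, 25, 20] -> [-44, -43, -35]
  [-25, -21, -15, 24, -45, -5, -14, 40, -31, 6] -> [-24, -20, -14, 25, -44, -4, -13, 41, -30, 7] -> [-24, -20, -14, -44, -13, -30]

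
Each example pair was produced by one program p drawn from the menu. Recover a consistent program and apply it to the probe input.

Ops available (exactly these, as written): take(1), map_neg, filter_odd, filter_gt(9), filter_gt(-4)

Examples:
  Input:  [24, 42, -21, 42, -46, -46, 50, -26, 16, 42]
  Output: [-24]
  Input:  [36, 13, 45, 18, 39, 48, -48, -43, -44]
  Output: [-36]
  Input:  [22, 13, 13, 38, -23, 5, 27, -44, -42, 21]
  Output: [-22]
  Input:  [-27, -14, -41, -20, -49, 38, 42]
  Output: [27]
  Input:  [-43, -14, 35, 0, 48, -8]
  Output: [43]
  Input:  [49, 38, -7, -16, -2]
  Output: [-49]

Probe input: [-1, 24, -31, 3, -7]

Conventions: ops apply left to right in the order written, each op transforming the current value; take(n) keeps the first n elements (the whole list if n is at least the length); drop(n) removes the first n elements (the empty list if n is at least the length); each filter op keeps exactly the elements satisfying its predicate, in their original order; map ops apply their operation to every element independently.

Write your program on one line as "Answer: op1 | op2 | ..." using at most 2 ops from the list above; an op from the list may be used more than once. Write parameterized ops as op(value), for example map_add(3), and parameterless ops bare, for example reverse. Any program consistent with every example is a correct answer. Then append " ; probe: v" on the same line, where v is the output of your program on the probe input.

take(1) | map_neg ; probe: [1]

Check, running the answer program on each example:
  [24, 42, -21, 42, -46, -46, 50, -26, 16, 42] -> [24] -> [-24]
  [36, 13, 45, 18, 39, 48, -48, -43, -44] -> [36] -> [-36]
  [22, 13, 13, 38, -23, 5, 27, -44, -42, 21] -> [22] -> [-22]
  [-27, -14, -41, -20, -49, 38, 42] -> [-27] -> [27]
  [-43, -14, 35, 0, 48, -8] -> [-43] -> [43]
  [49, 38, -7, -16, -2] -> [49] -> [-49]
  probe: [-1, 24, -31, 3, -7] -> [-1] -> [1]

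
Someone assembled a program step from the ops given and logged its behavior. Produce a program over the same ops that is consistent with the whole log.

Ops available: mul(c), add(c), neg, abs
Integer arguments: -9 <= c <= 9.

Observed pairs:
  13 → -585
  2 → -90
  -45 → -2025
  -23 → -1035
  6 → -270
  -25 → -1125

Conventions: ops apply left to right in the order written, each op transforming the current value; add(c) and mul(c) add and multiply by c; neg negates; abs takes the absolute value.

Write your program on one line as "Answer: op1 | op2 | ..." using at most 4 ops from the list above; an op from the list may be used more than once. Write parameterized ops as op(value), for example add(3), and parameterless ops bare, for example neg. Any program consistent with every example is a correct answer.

abs | mul(-9) | abs | mul(-5)

Check, running the answer program on each example:
  13 -> 13 -> -117 -> 117 -> -585
  2 -> 2 -> -18 -> 18 -> -90
  -45 -> 45 -> -405 -> 405 -> -2025
  -23 -> 23 -> -207 -> 207 -> -1035
  6 -> 6 -> -54 -> 54 -> -270
  -25 -> 25 -> -225 -> 225 -> -1125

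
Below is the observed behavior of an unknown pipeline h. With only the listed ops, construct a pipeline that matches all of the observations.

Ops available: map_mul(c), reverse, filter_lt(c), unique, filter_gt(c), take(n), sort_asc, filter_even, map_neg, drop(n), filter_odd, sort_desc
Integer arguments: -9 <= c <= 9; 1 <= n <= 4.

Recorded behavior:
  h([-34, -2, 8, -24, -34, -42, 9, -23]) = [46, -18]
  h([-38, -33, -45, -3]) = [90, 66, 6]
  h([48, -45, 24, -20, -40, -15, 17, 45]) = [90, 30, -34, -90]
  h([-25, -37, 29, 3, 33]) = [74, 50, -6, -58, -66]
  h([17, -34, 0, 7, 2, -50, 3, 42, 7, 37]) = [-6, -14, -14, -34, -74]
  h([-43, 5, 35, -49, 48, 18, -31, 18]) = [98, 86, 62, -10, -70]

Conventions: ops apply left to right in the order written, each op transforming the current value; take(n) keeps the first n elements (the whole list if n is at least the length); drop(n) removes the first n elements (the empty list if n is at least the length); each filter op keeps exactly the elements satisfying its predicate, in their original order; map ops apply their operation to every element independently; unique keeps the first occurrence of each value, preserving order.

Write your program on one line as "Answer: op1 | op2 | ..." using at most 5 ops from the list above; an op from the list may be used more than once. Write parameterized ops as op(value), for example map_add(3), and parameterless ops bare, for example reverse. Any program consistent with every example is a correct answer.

sort_desc | reverse | filter_odd | map_mul(-2)

Check, running the answer program on each example:
  [-34, -2, 8, -24, -34, -42, 9, -23] -> [9, 8, -2, -23, -24, -34, -34, -42] -> [-42, -34, -34, -24, -23, -2, 8, 9] -> [-23, 9] -> [46, -18]
  [-38, -33, -45, -3] -> [-3, -33, -38, -45] -> [-45, -38, -33, -3] -> [-45, -33, -3] -> [90, 66, 6]
  [48, -45, 24, -20, -40, -15, 17, 45] -> [48, 45, 24, 17, -15, -20, -40, -45] -> [-45, -40, -20, -15, 17, 24, 45, 48] -> [-45, -15, 17, 45] -> [90, 30, -34, -90]
  [-25, -37, 29, 3, 33] -> [33, 29, 3, -25, -37] -> [-37, -25, 3, 29, 33] -> [-37, -25, 3, 29, 33] -> [74, 50, -6, -58, -66]
  [17, -34, 0, 7, 2, -50, 3, 42, 7, 37] -> [42, 37, 17, 7, 7, 3, 2, 0, -34, -50] -> [-50, -34, 0, 2, 3, 7, 7, 17, 37, 42] -> [3, 7, 7, 17, 37] -> [-6, -14, -14, -34, -74]
  [-43, 5, 35, -49, 48, 18, -31, 18] -> [48, 35, 18, 18, 5, -31, -43, -49] -> [-49, -43, -31, 5, 18, 18, 35, 48] -> [-49, -43, -31, 5, 35] -> [98, 86, 62, -10, -70]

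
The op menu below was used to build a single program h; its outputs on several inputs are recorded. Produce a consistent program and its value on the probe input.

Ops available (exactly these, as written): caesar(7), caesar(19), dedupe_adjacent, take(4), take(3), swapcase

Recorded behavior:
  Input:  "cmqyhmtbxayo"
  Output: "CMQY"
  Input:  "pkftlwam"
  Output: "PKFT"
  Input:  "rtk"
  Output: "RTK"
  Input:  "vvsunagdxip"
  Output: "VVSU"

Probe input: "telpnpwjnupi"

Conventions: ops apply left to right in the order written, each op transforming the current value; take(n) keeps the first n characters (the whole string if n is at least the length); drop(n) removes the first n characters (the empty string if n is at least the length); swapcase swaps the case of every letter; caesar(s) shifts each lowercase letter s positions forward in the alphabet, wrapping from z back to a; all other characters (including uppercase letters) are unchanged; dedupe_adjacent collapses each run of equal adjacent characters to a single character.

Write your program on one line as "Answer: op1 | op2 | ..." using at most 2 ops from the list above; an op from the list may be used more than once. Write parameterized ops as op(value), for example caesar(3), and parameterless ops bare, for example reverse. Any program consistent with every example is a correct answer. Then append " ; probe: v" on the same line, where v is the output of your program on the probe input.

take(4) | swapcase ; probe: "TELP"

Check, running the answer program on each example:
  "cmqyhmtbxayo" -> "cmqy" -> "CMQY"
  "pkftlwam" -> "pkft" -> "PKFT"
  "rtk" -> "rtk" -> "RTK"
  "vvsunagdxip" -> "vvsu" -> "VVSU"
  probe: "telpnpwjnupi" -> "telp" -> "TELP"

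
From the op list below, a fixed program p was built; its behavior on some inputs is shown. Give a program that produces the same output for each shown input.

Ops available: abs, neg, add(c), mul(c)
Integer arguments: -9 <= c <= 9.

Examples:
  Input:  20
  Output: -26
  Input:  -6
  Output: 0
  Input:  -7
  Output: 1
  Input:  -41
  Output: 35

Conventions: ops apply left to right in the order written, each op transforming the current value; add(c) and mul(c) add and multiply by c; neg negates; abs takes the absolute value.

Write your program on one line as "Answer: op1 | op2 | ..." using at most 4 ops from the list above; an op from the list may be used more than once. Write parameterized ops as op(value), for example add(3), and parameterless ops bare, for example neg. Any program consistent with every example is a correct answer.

add(9) | add(-3) | neg

Check, running the answer program on each example:
  20 -> 29 -> 26 -> -26
  -6 -> 3 -> 0 -> 0
  -7 -> 2 -> -1 -> 1
  -41 -> -32 -> -35 -> 35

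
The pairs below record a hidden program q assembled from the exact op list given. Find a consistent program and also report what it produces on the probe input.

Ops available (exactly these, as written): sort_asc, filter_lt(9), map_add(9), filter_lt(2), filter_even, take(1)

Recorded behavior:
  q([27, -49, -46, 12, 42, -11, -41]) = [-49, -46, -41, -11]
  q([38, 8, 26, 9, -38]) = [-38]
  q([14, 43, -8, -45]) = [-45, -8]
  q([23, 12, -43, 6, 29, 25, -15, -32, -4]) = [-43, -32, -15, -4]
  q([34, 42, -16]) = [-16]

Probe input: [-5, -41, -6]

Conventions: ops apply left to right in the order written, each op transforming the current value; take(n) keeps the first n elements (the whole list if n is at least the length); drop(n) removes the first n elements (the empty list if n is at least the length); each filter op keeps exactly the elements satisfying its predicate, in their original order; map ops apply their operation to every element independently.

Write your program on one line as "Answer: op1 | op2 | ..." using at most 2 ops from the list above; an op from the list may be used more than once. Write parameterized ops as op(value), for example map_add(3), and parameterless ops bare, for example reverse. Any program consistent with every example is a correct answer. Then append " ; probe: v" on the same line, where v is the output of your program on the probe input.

filter_lt(2) | sort_asc ; probe: [-41, -6, -5]

Check, running the answer program on each example:
  [27, -49, -46, 12, 42, -11, -41] -> [-49, -46, -11, -41] -> [-49, -46, -41, -11]
  [38, 8, 26, 9, -38] -> [-38] -> [-38]
  [14, 43, -8, -45] -> [-8, -45] -> [-45, -8]
  [23, 12, -43, 6, 29, 25, -15, -32, -4] -> [-43, -15, -32, -4] -> [-43, -32, -15, -4]
  [34, 42, -16] -> [-16] -> [-16]
  probe: [-5, -41, -6] -> [-5, -41, -6] -> [-41, -6, -5]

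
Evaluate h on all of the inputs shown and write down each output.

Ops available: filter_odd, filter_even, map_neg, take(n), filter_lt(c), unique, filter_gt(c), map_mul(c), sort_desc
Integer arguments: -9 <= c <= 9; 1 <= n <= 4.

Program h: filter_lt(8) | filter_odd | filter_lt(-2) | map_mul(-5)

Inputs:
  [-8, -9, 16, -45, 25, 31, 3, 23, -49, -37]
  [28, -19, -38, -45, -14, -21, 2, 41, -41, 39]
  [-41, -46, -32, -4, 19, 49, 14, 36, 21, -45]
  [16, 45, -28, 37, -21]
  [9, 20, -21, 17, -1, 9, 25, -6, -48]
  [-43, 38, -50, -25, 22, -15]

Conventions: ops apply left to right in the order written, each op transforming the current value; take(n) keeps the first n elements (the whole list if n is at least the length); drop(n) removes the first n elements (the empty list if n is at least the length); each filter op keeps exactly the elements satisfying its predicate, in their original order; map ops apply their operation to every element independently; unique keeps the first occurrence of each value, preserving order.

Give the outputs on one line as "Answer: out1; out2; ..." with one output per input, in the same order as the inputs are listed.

Execution, op by op:
  [-8, -9, 16, -45, 25, 31, 3, 23, -49, -37] -> [-8, -9, -45, 3, -49, -37] -> [-9, -45, 3, -49, -37] -> [-9, -45, -49, -37] -> [45, 225, 245, 185]
  [28, -19, -38, -45, -14, -21, 2, 41, -41, 39] -> [-19, -38, -45, -14, -21, 2, -41] -> [-19, -45, -21, -41] -> [-19, -45, -21, -41] -> [95, 225, 105, 205]
  [-41, -46, -32, -4, 19, 49, 14, 36, 21, -45] -> [-41, -46, -32, -4, -45] -> [-41, -45] -> [-41, -45] -> [205, 225]
  [16, 45, -28, 37, -21] -> [-28, -21] -> [-21] -> [-21] -> [105]
  [9, 20, -21, 17, -1, 9, 25, -6, -48] -> [-21, -1, -6, -48] -> [-21, -1] -> [-21] -> [105]
  [-43, 38, -50, -25, 22, -15] -> [-43, -50, -25, -15] -> [-43, -25, -15] -> [-43, -25, -15] -> [215, 125, 75]

[45, 225, 245, 185]; [95, 225, 105, 205]; [205, 225]; [105]; [105]; [215, 125, 75]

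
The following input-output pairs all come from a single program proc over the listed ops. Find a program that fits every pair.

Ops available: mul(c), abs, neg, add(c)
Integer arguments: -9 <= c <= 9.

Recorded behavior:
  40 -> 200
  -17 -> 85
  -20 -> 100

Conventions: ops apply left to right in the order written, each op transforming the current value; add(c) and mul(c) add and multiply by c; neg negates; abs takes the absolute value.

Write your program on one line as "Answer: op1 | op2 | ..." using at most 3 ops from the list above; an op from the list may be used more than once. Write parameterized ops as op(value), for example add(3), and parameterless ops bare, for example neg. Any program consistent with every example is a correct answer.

abs | mul(-5) | neg

Check, running the answer program on each example:
  40 -> 40 -> -200 -> 200
  -17 -> 17 -> -85 -> 85
  -20 -> 20 -> -100 -> 100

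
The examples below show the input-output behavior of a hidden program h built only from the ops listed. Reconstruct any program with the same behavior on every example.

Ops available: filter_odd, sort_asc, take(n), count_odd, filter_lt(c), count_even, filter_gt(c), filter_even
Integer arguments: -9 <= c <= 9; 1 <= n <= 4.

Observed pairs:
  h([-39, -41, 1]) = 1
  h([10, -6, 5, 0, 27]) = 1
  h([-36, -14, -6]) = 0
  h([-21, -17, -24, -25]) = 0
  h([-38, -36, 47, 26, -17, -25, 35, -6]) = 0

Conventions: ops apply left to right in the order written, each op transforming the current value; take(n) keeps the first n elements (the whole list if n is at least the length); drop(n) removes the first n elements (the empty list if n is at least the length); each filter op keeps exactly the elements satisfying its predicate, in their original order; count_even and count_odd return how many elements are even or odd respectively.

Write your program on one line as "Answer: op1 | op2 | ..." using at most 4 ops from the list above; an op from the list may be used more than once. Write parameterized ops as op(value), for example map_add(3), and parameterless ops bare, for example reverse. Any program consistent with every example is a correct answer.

filter_lt(7) | filter_gt(-7) | count_odd

Check, running the answer program on each example:
  [-39, -41, 1] -> [-39, -41, 1] -> [1] -> 1
  [10, -6, 5, 0, 27] -> [-6, 5, 0] -> [-6, 5, 0] -> 1
  [-36, -14, -6] -> [-36, -14, -6] -> [-6] -> 0
  [-21, -17, -24, -25] -> [-21, -17, -24, -25] -> [] -> 0
  [-38, -36, 47, 26, -17, -25, 35, -6] -> [-38, -36, -17, -25, -6] -> [-6] -> 0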